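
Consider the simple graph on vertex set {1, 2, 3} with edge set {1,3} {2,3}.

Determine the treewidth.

A width-1 tree decomposition is:
Bags: B1 = {2, 3}  B2 = {1, 3}
Tree: B1–B2
The largest bag has 2 vertices, giving width 1; this decomposition certifies tw(G) ≤ 1. Since G has at least one edge (e.g. 2–3), it is not an edgeless graph, so tw(G) ≥ 1. Combining the bounds, tw(G) = 1.

1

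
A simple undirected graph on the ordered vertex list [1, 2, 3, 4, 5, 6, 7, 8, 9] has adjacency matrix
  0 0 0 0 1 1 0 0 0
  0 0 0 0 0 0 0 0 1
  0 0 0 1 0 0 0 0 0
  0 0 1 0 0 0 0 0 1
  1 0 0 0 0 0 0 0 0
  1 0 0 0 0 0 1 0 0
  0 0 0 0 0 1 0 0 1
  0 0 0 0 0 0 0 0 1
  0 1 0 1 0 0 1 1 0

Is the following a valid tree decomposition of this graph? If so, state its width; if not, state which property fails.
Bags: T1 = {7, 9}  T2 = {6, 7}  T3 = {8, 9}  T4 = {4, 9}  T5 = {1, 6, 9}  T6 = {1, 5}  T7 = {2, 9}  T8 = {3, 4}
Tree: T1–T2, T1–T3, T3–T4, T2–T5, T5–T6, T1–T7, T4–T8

No — bags containing vertex 9 are not connected in the tree.

A tree decomposition must satisfy three properties: every vertex lies in some bag; for every edge, both endpoints lie together in some bag; and for every vertex, the bags containing it form a connected subtree. Here bags containing vertex 9 are not connected in the tree, so the decomposition is invalid.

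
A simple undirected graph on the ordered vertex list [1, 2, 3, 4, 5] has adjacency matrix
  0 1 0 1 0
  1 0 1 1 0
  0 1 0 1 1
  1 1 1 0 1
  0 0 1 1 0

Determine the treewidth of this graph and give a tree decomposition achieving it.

The largest bag has 3 vertices, giving width 2; this decomposition certifies tw(G) ≤ 2. On the other hand G contains the 3-clique {1, 2, 4}. A clique must lie in a single bag of any decomposition, so no decomposition can have width below 2. Combining the bounds, tw(G) = 2.

Treewidth 2.
One such decomposition:
Bags: B1 = {3, 4, 5}  B2 = {2, 3, 4}  B3 = {1, 2, 4}
Tree: B1–B2, B2–B3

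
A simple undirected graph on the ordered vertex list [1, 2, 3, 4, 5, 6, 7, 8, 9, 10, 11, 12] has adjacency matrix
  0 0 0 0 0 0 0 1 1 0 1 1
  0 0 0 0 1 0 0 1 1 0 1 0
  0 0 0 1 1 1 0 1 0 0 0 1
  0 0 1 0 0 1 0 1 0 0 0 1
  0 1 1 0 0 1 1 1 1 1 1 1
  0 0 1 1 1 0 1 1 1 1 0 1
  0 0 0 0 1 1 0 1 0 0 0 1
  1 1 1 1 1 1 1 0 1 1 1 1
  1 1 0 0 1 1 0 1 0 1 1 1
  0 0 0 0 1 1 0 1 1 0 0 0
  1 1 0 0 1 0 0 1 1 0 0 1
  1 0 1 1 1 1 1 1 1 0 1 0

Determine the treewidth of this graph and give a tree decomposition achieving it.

The largest bag has 5 vertices, giving width 4; this decomposition certifies tw(G) ≤ 4. For the lower bound, the 5 vertices {1, 8, 9, 11, 12} are pairwise adjacent, and any tree decomposition puts a clique entirely inside one bag — forcing width ≥ 4. Therefore the treewidth is 4.

Treewidth 4.
Bags: B1 = {5, 8, 9, 11, 12}  B2 = {5, 6, 8, 9, 12}  B3 = {3, 5, 6, 8, 12}  B4 = {1, 8, 9, 11, 12}  B5 = {5, 6, 8, 9, 10}  B6 = {5, 6, 7, 8, 12}  B7 = {3, 4, 6, 8, 12}  B8 = {2, 5, 8, 9, 11}
Tree: B1–B2, B2–B3, B1–B4, B2–B5, B3–B6, B3–B7, B1–B8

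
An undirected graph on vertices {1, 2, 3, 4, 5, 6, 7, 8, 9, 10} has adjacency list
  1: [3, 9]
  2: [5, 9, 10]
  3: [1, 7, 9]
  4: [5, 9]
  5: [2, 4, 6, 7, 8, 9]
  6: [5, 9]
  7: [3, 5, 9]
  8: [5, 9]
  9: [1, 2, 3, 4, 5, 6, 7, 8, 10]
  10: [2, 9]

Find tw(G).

A width-2 tree decomposition is:
Bags: B1 = {5, 8, 9}  B2 = {2, 5, 9}  B3 = {5, 7, 9}  B4 = {4, 5, 9}  B5 = {3, 7, 9}  B6 = {2, 9, 10}  B7 = {5, 6, 9}  B8 = {1, 3, 9}
Tree: B1–B2, B2–B3, B2–B4, B3–B5, B2–B6, B1–B7, B5–B8
Every bag has size at most 3, so the width is 3 − 1 = 2 and tw(G) ≤ 2. For the lower bound, the 3 vertices {1, 3, 9} are pairwise adjacent, and any tree decomposition puts a clique entirely inside one bag — forcing width ≥ 2. Combining the bounds, tw(G) = 2.

2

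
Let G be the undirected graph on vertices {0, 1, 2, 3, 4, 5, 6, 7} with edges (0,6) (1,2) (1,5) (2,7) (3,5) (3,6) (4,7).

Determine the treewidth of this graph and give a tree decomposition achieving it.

Each bag holds 2 vertices, so the decomposition has width 1, which upper-bounds the treewidth. G has an edge, so its treewidth is at least 1. The upper and lower bounds meet at 1, so that is the treewidth.

Treewidth 1.
Bags: B1 = {0, 6}  B2 = {3, 6}  B3 = {3, 5}  B4 = {1, 5}  B5 = {1, 2}  B6 = {2, 7}  B7 = {4, 7}
Tree: B1–B2, B2–B3, B3–B4, B4–B5, B5–B6, B6–B7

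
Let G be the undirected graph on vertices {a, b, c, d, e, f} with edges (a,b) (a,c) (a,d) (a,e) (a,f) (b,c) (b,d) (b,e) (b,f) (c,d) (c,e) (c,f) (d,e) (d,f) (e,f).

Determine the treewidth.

5

A width-5 tree decomposition is:
Bags: B1 = {a, b, c, d, e, f}
Tree: (single bag)
With just one bag of size 6, the width is 6 − 1 = 5, so tw(G) ≤ 5. On the other hand G contains the 6-clique {a, b, c, d, e, f}. A clique must lie in a single bag of any decomposition, so no decomposition can have width below 5. Therefore the treewidth is 5.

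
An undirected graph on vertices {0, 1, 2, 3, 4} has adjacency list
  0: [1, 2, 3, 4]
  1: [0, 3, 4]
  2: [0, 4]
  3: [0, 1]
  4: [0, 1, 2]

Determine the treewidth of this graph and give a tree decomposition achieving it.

Each bag holds 3 vertices, so the decomposition has width 2, which upper-bounds the treewidth. Conversely, {0, 1, 3} is a clique of size 3, and the vertices of any clique must share a bag in every tree decomposition; so some bag has ≥ 3 vertices and tw(G) ≥ 2. Hence tw(G) = 2 exactly.

Treewidth 2.
One optimal decomposition is:
Bags: B1 = {0, 1, 3}  B2 = {0, 1, 4}  B3 = {0, 2, 4}
Tree: B1–B2, B2–B3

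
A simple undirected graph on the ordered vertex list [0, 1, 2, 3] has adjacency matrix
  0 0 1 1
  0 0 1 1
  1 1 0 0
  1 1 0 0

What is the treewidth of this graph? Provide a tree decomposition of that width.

Treewidth 2.
One such decomposition:
Bags: B1 = {0, 1, 3}  B2 = {0, 1, 2}
Tree: B1–B2

Every bag has size at most 3, so the width is 3 − 1 = 2 and tw(G) ≤ 2. The edges 0–3–1–2–0 form a cycle, so G is not a tree and its treewidth is at least 2. Therefore the treewidth is 2.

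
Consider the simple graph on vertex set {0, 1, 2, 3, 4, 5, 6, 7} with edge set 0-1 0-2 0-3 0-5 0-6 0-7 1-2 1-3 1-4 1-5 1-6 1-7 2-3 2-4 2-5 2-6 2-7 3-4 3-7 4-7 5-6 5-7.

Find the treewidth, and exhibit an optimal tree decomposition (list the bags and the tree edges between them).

Every bag has size at most 5, so the width is 5 − 1 = 4 and tw(G) ≤ 4. For the lower bound, the 5 vertices {0, 1, 2, 3, 7} are pairwise adjacent, and any tree decomposition puts a clique entirely inside one bag — forcing width ≥ 4. Hence tw(G) = 4 exactly.

Treewidth 4.
Bags: B1 = {0, 1, 2, 3, 7}  B2 = {0, 1, 2, 5, 7}  B3 = {0, 1, 2, 5, 6}  B4 = {1, 2, 3, 4, 7}
Tree: B1–B2, B2–B3, B1–B4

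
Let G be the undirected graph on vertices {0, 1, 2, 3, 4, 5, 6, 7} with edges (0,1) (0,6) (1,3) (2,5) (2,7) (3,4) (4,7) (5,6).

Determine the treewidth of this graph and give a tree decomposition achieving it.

Treewidth 2.
Bags: B1 = {2, 5, 7}  B2 = {5, 6, 7}  B3 = {0, 6, 7}  B4 = {0, 1, 7}  B5 = {1, 3, 7}  B6 = {3, 4, 7}
Tree: B1–B2, B2–B3, B3–B4, B4–B5, B5–B6

The largest bag has 3 vertices, giving width 2; this decomposition certifies tw(G) ≤ 2. The edges 7–2–5–6–0–1–3–4–7 form a cycle, so G is not a tree and its treewidth is at least 2. Therefore the treewidth is 2.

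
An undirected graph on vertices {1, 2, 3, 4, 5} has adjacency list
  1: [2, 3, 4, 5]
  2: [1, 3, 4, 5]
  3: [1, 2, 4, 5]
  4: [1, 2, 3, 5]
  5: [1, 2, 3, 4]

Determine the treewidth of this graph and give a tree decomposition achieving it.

Treewidth 4.
One optimal decomposition is:
Bags: B1 = {1, 2, 3, 4, 5}
Tree: (single bag)

A single bag containing all 5 vertices is trivially a valid decomposition of width 4. For the lower bound, the 5 vertices {1, 2, 3, 4, 5} are pairwise adjacent, and any tree decomposition puts a clique entirely inside one bag — forcing width ≥ 4. Hence tw(G) = 4 exactly.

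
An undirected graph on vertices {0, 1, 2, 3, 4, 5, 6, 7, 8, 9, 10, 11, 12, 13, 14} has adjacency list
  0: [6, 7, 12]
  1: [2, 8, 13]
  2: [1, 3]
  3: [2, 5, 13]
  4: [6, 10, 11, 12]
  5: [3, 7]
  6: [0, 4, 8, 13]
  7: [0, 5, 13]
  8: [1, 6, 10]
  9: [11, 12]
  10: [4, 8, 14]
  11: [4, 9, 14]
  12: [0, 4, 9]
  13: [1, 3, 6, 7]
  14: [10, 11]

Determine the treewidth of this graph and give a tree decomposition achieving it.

Treewidth 3.
One such decomposition:
Bags: B1 = {9, 10, 11, 14}  B2 = {4, 9, 10, 11}  B3 = {4, 9, 10, 12}  B4 = {4, 8, 10, 12}  B5 = {4, 6, 8, 12}  B6 = {0, 6, 8, 12}  B7 = {0, 1, 6, 8}  B8 = {0, 1, 6, 13}  B9 = {0, 1, 7, 13}  B10 = {1, 2, 7, 13}  B11 = {2, 3, 7, 13}  B12 = {2, 3, 5, 7}
Tree: B1–B2, B2–B3, B3–B4, B4–B5, B5–B6, B6–B7, B7–B8, B8–B9, B9–B10, B10–B11, B11–B12

Every bag has size at most 4, so the width is 4 − 1 = 3 and tw(G) ≤ 3. For the lower bound: the 4 vertex sets {9,11,14}, {10}, {4}, {0,6,8,12} are disjoint, each induces a connected subgraph, and every pair is joined by at least one edge of G. Contracting each set to a single vertex therefore yields K_{4} as a minor, and since treewidth is minor-monotone, tw(G) ≥ tw(K_{4}) = 3. Combining the bounds, tw(G) = 3.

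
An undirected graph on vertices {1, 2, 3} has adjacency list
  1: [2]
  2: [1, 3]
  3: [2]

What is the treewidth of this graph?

1

A width-1 tree decomposition is:
Bags: B1 = {2, 3}  B2 = {1, 2}
Tree: B1–B2
Every bag has size at most 2, so the width is 2 − 1 = 1 and tw(G) ≤ 1. Since G has at least one edge (e.g. 3–2), it is not an edgeless graph, so tw(G) ≥ 1. Hence tw(G) = 1 exactly.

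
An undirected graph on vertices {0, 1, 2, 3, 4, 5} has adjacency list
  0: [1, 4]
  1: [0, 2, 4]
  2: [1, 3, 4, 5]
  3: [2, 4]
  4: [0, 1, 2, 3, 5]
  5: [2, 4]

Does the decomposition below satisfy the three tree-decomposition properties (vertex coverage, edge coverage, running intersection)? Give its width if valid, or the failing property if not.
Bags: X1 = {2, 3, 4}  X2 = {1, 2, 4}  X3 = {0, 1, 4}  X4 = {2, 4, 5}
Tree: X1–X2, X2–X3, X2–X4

Checking the three conditions: (i) the bags cover all of {0, 1, 2, 3, 4, 5}; (ii) for each edge, some bag contains both endpoints; (iii) the bags containing any fixed vertex form a subtree. All hold, so the decomposition is valid with width 3 − 1 = 2.

Yes; width 2.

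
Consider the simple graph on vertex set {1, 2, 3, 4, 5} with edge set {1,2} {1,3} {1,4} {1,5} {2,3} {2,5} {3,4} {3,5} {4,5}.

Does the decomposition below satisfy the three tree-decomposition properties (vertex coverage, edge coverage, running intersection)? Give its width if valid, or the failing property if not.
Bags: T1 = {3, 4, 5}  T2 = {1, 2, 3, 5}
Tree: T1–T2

A tree decomposition must satisfy three properties: every vertex lies in some bag; for every edge, both endpoints lie together in some bag; and for every vertex, the bags containing it form a connected subtree. Here edge (1,4) lies in no bag, so the decomposition is invalid.

No — edge (1,4) lies in no bag.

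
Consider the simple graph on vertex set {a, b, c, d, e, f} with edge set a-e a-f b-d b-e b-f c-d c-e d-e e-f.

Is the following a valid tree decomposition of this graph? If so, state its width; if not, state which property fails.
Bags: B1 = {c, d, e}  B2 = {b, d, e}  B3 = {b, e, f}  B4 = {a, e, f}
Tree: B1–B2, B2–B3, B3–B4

Vertex coverage: the bags together contain {a, b, c, d, e, f}, the full vertex set. Edge coverage: each edge of G has both endpoints in at least one bag. Running intersection: for every vertex, the bags containing it form a connected subtree. All three properties hold, so this is a valid tree decomposition of width max|bag| − 1 = 2, and hence tw(G) ≤ 2.

Yes; width 2.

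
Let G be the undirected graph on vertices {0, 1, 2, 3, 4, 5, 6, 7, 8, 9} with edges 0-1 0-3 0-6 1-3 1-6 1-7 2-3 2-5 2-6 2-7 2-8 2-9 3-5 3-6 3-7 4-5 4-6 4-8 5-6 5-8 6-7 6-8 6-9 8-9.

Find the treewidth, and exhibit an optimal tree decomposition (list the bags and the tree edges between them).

Each bag holds 4 vertices, so the decomposition has width 3, which upper-bounds the treewidth. For the lower bound, the 4 vertices {0, 1, 3, 6} are pairwise adjacent, and any tree decomposition puts a clique entirely inside one bag — forcing width ≥ 3. Combining the bounds, tw(G) = 3.

Treewidth 3.
Bags: B1 = {1, 3, 6, 7}  B2 = {2, 3, 6, 7}  B3 = {2, 3, 5, 6}  B4 = {0, 1, 3, 6}  B5 = {2, 5, 6, 8}  B6 = {2, 6, 8, 9}  B7 = {4, 5, 6, 8}
Tree: B1–B2, B2–B3, B1–B4, B3–B5, B5–B6, B5–B7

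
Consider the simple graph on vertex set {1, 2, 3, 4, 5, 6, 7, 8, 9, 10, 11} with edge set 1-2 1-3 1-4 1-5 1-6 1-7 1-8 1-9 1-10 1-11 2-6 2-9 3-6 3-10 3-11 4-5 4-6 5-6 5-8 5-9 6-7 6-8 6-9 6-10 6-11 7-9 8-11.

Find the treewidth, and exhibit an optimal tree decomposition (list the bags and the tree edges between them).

Every bag has size at most 4, so the width is 4 − 1 = 3 and tw(G) ≤ 3. Conversely, {1, 2, 6, 9} is a clique of size 4, and the vertices of any clique must share a bag in every tree decomposition; so some bag has ≥ 4 vertices and tw(G) ≥ 3. The upper and lower bounds meet at 3, so that is the treewidth.

Treewidth 3.
One optimal decomposition is:
Bags: B1 = {1, 5, 6, 8}  B2 = {1, 5, 6, 9}  B3 = {1, 6, 8, 11}  B4 = {1, 4, 5, 6}  B5 = {1, 3, 6, 11}  B6 = {1, 3, 6, 10}  B7 = {1, 6, 7, 9}  B8 = {1, 2, 6, 9}
Tree: B1–B2, B1–B3, B2–B4, B3–B5, B5–B6, B2–B7, B2–B8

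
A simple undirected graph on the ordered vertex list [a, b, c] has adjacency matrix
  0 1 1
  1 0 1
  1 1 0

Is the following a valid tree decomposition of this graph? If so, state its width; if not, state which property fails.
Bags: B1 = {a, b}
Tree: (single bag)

A tree decomposition must satisfy three properties: every vertex lies in some bag; for every edge, both endpoints lie together in some bag; and for every vertex, the bags containing it form a connected subtree. Here vertex c appears in no bag, so the decomposition is invalid.

No — vertex c appears in no bag.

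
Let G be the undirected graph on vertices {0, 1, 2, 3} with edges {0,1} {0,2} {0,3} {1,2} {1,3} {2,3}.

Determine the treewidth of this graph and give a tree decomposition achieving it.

Treewidth 3.
One optimal decomposition is:
Bags: B1 = {0, 1, 2, 3}
Tree: (single bag)

A single bag containing all 4 vertices is trivially a valid decomposition of width 3. Conversely, {0, 1, 2, 3} is a clique of size 4, and the vertices of any clique must share a bag in every tree decomposition; so some bag has ≥ 4 vertices and tw(G) ≥ 3. Combining the bounds, tw(G) = 3.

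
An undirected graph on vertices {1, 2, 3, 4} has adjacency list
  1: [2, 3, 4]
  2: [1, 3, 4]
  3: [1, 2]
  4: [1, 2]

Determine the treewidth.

A width-2 tree decomposition is:
Bags: B1 = {1, 2, 3}  B2 = {1, 2, 4}
Tree: B1–B2
Every bag has size at most 3, so the width is 3 − 1 = 2 and tw(G) ≤ 2. Conversely, {1, 2, 3} is a clique of size 3, and the vertices of any clique must share a bag in every tree decomposition; so some bag has ≥ 3 vertices and tw(G) ≥ 2. Combining the bounds, tw(G) = 2.

2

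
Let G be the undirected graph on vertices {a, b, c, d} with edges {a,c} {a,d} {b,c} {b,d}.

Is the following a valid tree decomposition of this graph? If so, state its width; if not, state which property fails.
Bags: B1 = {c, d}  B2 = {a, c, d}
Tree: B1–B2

No — vertex b appears in no bag.

A tree decomposition must satisfy three properties: every vertex lies in some bag; for every edge, both endpoints lie together in some bag; and for every vertex, the bags containing it form a connected subtree. Here vertex b appears in no bag, so the decomposition is invalid.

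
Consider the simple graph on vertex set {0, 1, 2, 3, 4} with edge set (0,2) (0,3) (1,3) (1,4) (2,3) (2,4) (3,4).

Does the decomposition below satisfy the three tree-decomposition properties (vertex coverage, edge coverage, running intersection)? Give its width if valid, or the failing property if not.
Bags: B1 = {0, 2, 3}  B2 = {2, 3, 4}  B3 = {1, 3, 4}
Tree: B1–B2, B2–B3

Every vertex of G appears in some bag (union = {0, 1, 2, 3, 4}); every edge is covered by a bag; and for each vertex v the set of bags containing v is connected in the bag tree. The decomposition is therefore valid. The largest bag has 3 vertices, so the width is 2.

Yes; width 2.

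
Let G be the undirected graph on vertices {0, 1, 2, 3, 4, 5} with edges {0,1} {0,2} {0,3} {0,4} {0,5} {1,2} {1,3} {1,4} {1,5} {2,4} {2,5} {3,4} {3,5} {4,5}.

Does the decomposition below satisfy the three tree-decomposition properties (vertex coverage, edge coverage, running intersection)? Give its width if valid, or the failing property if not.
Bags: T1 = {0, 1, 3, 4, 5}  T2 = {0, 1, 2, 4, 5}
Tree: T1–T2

Yes; width 4.

Every vertex of G appears in some bag (union = {0, 1, 2, 3, 4, 5}); every edge is covered by a bag; and for each vertex v the set of bags containing v is connected in the bag tree. The decomposition is therefore valid. The largest bag has 5 vertices, so the width is 4.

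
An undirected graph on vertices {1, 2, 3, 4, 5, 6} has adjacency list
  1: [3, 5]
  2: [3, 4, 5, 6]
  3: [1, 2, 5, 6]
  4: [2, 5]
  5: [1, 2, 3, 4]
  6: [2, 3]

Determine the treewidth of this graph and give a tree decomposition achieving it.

Every bag has size at most 3, so the width is 3 − 1 = 2 and tw(G) ≤ 2. For the lower bound, the 3 vertices {1, 3, 5} are pairwise adjacent, and any tree decomposition puts a clique entirely inside one bag — forcing width ≥ 2. Combining the bounds, tw(G) = 2.

Treewidth 2.
One optimal decomposition is:
Bags: B1 = {1, 3, 5}  B2 = {2, 3, 5}  B3 = {2, 3, 6}  B4 = {2, 4, 5}
Tree: B1–B2, B2–B3, B2–B4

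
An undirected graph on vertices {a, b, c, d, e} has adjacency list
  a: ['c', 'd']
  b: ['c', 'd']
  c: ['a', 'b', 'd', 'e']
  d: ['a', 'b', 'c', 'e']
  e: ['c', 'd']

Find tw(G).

A width-2 tree decomposition is:
Bags: B1 = {a, c, d}  B2 = {b, c, d}  B3 = {c, d, e}
Tree: B1–B2, B2–B3
Every bag has size at most 3, so the width is 3 − 1 = 2 and tw(G) ≤ 2. On the other hand G contains the 3-clique {c, d, e}. A clique must lie in a single bag of any decomposition, so no decomposition can have width below 2. Hence tw(G) = 2 exactly.

2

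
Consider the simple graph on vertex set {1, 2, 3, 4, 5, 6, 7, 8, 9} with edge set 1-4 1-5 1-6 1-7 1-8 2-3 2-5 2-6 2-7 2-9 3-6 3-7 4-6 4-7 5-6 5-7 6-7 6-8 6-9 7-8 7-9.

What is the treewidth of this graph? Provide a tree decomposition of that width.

Every bag has size at most 4, so the width is 4 − 1 = 3 and tw(G) ≤ 3. Conversely, {1, 6, 7, 8} is a clique of size 4, and the vertices of any clique must share a bag in every tree decomposition; so some bag has ≥ 4 vertices and tw(G) ≥ 3. Hence tw(G) = 3 exactly.

Treewidth 3.
Bags: B1 = {1, 5, 6, 7}  B2 = {2, 5, 6, 7}  B3 = {1, 4, 6, 7}  B4 = {2, 6, 7, 9}  B5 = {2, 3, 6, 7}  B6 = {1, 6, 7, 8}
Tree: B1–B2, B1–B3, B2–B4, B2–B5, B3–B6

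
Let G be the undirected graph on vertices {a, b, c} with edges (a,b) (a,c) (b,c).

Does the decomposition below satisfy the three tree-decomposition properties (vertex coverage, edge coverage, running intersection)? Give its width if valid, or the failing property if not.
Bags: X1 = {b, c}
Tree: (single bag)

No — vertex a appears in no bag.

A tree decomposition must satisfy three properties: every vertex lies in some bag; for every edge, both endpoints lie together in some bag; and for every vertex, the bags containing it form a connected subtree. Here vertex a appears in no bag, so the decomposition is invalid.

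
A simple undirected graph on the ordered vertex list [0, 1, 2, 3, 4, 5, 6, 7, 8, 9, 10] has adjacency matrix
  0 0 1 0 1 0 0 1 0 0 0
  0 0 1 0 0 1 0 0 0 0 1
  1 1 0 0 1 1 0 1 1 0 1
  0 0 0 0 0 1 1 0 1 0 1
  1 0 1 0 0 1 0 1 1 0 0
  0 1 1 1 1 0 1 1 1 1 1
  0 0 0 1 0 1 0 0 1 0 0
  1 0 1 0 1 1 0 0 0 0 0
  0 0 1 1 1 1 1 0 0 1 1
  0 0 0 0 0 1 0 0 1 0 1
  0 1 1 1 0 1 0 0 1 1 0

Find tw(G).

A width-3 tree decomposition is:
Bags: B1 = {2, 5, 8, 10}  B2 = {3, 5, 8, 10}  B3 = {5, 8, 9, 10}  B4 = {3, 5, 6, 8}  B5 = {2, 4, 5, 8}  B6 = {2, 4, 5, 7}  B7 = {0, 2, 4, 7}  B8 = {1, 2, 5, 10}
Tree: B1–B2, B1–B3, B2–B4, B1–B5, B5–B6, B6–B7, B1–B8
Every bag has size at most 4, so the width is 4 − 1 = 3 and tw(G) ≤ 3. On the other hand G contains the 4-clique {0, 2, 4, 7}. A clique must lie in a single bag of any decomposition, so no decomposition can have width below 3. Combining the bounds, tw(G) = 3.

3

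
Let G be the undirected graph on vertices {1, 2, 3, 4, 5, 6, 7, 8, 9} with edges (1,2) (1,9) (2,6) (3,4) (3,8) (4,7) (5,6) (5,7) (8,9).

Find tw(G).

A width-2 tree decomposition is:
Bags: B1 = {4, 5, 7}  B2 = {3, 4, 5}  B3 = {3, 5, 8}  B4 = {5, 8, 9}  B5 = {1, 5, 9}  B6 = {1, 2, 5}  B7 = {2, 5, 6}
Tree: B1–B2, B2–B3, B3–B4, B4–B5, B5–B6, B6–B7
Every bag has size at most 3, so the width is 3 − 1 = 2 and tw(G) ≤ 2. Since 5–7–4–3–8–9–1–2–6–5 is a cycle in G, G is not acyclic. Forests are exactly the graphs of treewidth ≤ 1, so tw(G) ≥ 2. Hence tw(G) = 2 exactly.

2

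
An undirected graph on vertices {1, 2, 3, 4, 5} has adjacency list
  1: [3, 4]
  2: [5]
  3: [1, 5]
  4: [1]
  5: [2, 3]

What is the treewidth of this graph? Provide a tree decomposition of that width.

Each bag holds 2 vertices, so the decomposition has width 1, which upper-bounds the treewidth. Since G has at least one edge (e.g. 2–5), it is not an edgeless graph, so tw(G) ≥ 1. Combining the bounds, tw(G) = 1.

Treewidth 1.
One optimal decomposition is:
Bags: B1 = {2, 5}  B2 = {3, 5}  B3 = {1, 3}  B4 = {1, 4}
Tree: B1–B2, B2–B3, B3–B4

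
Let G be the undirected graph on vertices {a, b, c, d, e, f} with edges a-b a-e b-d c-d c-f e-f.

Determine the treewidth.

2

A width-2 tree decomposition is:
Bags: B1 = {a, b, d}  B2 = {a, d, e}  B3 = {d, e, f}  B4 = {c, d, f}
Tree: B1–B2, B2–B3, B3–B4
The largest bag has 3 vertices, giving width 2; this decomposition certifies tw(G) ≤ 2. Since d–b–a–e–f–c–d is a cycle in G, G is not acyclic. Forests are exactly the graphs of treewidth ≤ 1, so tw(G) ≥ 2. Combining the bounds, tw(G) = 2.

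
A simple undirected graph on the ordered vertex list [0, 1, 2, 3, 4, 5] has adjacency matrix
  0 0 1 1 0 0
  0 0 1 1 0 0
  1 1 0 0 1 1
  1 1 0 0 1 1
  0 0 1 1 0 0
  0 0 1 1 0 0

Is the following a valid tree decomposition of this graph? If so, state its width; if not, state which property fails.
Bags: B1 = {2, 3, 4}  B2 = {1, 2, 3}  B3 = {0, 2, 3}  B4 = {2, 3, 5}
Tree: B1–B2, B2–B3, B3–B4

Vertex coverage: the bags together contain {0, 1, 2, 3, 4, 5}, the full vertex set. Edge coverage: each edge of G has both endpoints in at least one bag. Running intersection: for every vertex, the bags containing it form a connected subtree. All three properties hold, so this is a valid tree decomposition of width max|bag| − 1 = 2, and hence tw(G) ≤ 2.

Yes; width 2.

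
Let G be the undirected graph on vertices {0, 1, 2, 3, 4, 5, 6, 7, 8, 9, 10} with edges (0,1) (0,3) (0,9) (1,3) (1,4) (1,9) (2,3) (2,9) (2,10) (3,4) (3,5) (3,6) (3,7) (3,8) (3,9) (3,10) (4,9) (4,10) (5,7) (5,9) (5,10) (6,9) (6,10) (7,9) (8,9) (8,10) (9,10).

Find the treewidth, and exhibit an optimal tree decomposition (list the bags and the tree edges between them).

Treewidth 3.
One optimal decomposition is:
Bags: B1 = {3, 4, 9, 10}  B2 = {3, 6, 9, 10}  B3 = {1, 3, 4, 9}  B4 = {0, 1, 3, 9}  B5 = {3, 5, 9, 10}  B6 = {3, 5, 7, 9}  B7 = {3, 8, 9, 10}  B8 = {2, 3, 9, 10}
Tree: B1–B2, B1–B3, B3–B4, B2–B5, B5–B6, B1–B7, B7–B8

Every bag has size at most 4, so the width is 4 − 1 = 3 and tw(G) ≤ 3. On the other hand G contains the 4-clique {0, 1, 3, 9}. A clique must lie in a single bag of any decomposition, so no decomposition can have width below 3. Combining the bounds, tw(G) = 3.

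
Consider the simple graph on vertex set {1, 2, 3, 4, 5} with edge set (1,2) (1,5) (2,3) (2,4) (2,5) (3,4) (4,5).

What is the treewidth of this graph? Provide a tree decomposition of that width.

Every bag has size at most 3, so the width is 3 − 1 = 2 and tw(G) ≤ 2. Conversely, {1, 2, 5} is a clique of size 3, and the vertices of any clique must share a bag in every tree decomposition; so some bag has ≥ 3 vertices and tw(G) ≥ 2. Combining the bounds, tw(G) = 2.

Treewidth 2.
One optimal decomposition is:
Bags: B1 = {2, 3, 4}  B2 = {2, 4, 5}  B3 = {1, 2, 5}
Tree: B1–B2, B2–B3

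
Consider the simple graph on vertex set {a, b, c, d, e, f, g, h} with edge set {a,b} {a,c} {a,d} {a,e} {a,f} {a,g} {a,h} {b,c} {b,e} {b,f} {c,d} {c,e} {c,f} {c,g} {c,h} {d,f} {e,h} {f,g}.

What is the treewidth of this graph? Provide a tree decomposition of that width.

Each bag holds 4 vertices, so the decomposition has width 3, which upper-bounds the treewidth. On the other hand G contains the 4-clique {a, c, e, h}. A clique must lie in a single bag of any decomposition, so no decomposition can have width below 3. Combining the bounds, tw(G) = 3.

Treewidth 3.
One such decomposition:
Bags: B1 = {a, b, c, e}  B2 = {a, c, e, h}  B3 = {a, b, c, f}  B4 = {a, c, f, g}  B5 = {a, c, d, f}
Tree: B1–B2, B1–B3, B3–B4, B4–B5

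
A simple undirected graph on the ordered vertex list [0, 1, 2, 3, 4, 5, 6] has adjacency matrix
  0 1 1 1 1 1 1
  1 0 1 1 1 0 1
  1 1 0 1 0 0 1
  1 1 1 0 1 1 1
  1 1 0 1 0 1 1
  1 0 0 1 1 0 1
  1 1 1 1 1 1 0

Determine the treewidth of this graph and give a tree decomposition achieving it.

Each bag holds 5 vertices, so the decomposition has width 4, which upper-bounds the treewidth. Conversely, {0, 1, 2, 3, 6} is a clique of size 5, and the vertices of any clique must share a bag in every tree decomposition; so some bag has ≥ 5 vertices and tw(G) ≥ 4. Therefore the treewidth is 4.

Treewidth 4.
One optimal decomposition is:
Bags: B1 = {0, 1, 2, 3, 6}  B2 = {0, 1, 3, 4, 6}  B3 = {0, 3, 4, 5, 6}
Tree: B1–B2, B2–B3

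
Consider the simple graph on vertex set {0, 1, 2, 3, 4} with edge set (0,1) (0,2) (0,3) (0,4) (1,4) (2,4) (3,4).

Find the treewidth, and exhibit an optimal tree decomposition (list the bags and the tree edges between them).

Treewidth 2.
Bags: B1 = {0, 1, 4}  B2 = {0, 2, 4}  B3 = {0, 3, 4}
Tree: B1–B2, B1–B3

Every bag has size at most 3, so the width is 3 − 1 = 2 and tw(G) ≤ 2. Conversely, {0, 1, 4} is a clique of size 3, and the vertices of any clique must share a bag in every tree decomposition; so some bag has ≥ 3 vertices and tw(G) ≥ 2. Hence tw(G) = 2 exactly.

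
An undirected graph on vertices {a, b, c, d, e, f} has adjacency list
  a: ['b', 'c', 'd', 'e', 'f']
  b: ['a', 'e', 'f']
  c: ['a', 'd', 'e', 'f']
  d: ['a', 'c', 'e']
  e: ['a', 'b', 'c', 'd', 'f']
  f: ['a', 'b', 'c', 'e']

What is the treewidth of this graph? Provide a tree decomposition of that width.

Every bag has size at most 4, so the width is 4 − 1 = 3 and tw(G) ≤ 3. On the other hand G contains the 4-clique {a, c, d, e}. A clique must lie in a single bag of any decomposition, so no decomposition can have width below 3. The upper and lower bounds meet at 3, so that is the treewidth.

Treewidth 3.
Bags: B1 = {a, c, d, e}  B2 = {a, c, e, f}  B3 = {a, b, e, f}
Tree: B1–B2, B2–B3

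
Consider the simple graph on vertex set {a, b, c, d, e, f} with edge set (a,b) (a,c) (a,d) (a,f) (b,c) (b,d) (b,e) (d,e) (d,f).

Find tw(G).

2

A width-2 tree decomposition is:
Bags: B1 = {a, b, d}  B2 = {a, b, c}  B3 = {b, d, e}  B4 = {a, d, f}
Tree: B1–B2, B1–B3, B1–B4
The largest bag has 3 vertices, giving width 2; this decomposition certifies tw(G) ≤ 2. For the lower bound, the 3 vertices {b, d, e} are pairwise adjacent, and any tree decomposition puts a clique entirely inside one bag — forcing width ≥ 2. The upper and lower bounds meet at 2, so that is the treewidth.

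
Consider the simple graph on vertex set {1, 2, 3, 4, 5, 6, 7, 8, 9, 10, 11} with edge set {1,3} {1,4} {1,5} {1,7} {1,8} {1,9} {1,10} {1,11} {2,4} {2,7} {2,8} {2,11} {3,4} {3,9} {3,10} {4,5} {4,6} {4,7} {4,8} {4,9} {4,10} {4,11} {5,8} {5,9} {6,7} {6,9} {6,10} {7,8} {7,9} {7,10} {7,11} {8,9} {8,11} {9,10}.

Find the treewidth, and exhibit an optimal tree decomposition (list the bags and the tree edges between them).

Treewidth 4.
Bags: B1 = {1, 4, 7, 8, 9}  B2 = {1, 4, 5, 8, 9}  B3 = {1, 4, 7, 9, 10}  B4 = {4, 6, 7, 9, 10}  B5 = {1, 4, 7, 8, 11}  B6 = {1, 3, 4, 9, 10}  B7 = {2, 4, 7, 8, 11}
Tree: B1–B2, B1–B3, B3–B4, B1–B5, B3–B6, B5–B7

Each bag holds 5 vertices, so the decomposition has width 4, which upper-bounds the treewidth. On the other hand G contains the 5-clique {1, 3, 4, 9, 10}. A clique must lie in a single bag of any decomposition, so no decomposition can have width below 4. Combining the bounds, tw(G) = 4.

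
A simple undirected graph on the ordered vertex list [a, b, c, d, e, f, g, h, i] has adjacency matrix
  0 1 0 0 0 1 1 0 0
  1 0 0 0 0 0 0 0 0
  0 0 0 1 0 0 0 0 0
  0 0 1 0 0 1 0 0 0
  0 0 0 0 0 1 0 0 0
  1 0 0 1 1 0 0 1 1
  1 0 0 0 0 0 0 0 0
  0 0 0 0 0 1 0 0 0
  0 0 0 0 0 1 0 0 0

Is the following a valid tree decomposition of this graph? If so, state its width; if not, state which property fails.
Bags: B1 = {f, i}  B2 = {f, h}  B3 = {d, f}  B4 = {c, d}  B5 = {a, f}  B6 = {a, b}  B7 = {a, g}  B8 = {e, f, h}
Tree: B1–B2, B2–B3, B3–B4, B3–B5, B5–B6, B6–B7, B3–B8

No — bags containing vertex h are not connected in the tree.

A tree decomposition must satisfy three properties: every vertex lies in some bag; for every edge, both endpoints lie together in some bag; and for every vertex, the bags containing it form a connected subtree. Here bags containing vertex h are not connected in the tree, so the decomposition is invalid.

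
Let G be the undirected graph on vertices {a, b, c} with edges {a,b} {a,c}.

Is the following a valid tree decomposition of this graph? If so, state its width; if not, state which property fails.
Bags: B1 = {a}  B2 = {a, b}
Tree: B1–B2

A tree decomposition must satisfy three properties: every vertex lies in some bag; for every edge, both endpoints lie together in some bag; and for every vertex, the bags containing it form a connected subtree. Here vertex c appears in no bag, so the decomposition is invalid.

No — vertex c appears in no bag.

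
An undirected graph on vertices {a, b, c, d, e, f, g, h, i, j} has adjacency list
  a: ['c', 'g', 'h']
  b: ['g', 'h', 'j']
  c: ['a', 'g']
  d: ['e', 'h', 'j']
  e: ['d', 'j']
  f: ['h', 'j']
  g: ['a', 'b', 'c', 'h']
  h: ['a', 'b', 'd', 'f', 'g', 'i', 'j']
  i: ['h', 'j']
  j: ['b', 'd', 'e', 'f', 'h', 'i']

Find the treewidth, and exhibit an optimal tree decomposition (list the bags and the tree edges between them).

Treewidth 2.
One optimal decomposition is:
Bags: B1 = {f, h, j}  B2 = {d, h, j}  B3 = {b, h, j}  B4 = {b, g, h}  B5 = {a, g, h}  B6 = {a, c, g}  B7 = {d, e, j}  B8 = {h, i, j}
Tree: B1–B2, B2–B3, B3–B4, B4–B5, B5–B6, B2–B7, B3–B8

Each bag holds 3 vertices, so the decomposition has width 2, which upper-bounds the treewidth. Conversely, {d, e, j} is a clique of size 3, and the vertices of any clique must share a bag in every tree decomposition; so some bag has ≥ 3 vertices and tw(G) ≥ 2. The upper and lower bounds meet at 2, so that is the treewidth.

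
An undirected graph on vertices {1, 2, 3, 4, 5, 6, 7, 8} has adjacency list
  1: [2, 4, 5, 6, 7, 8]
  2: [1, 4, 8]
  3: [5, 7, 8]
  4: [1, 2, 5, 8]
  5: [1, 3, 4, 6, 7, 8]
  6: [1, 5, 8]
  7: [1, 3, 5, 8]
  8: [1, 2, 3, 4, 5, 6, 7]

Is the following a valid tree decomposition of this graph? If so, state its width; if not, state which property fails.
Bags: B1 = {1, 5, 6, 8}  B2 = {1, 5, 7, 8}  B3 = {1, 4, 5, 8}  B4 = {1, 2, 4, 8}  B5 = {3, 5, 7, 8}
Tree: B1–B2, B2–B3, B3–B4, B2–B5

Vertex coverage: the bags together contain {1, 2, 3, 4, 5, 6, 7, 8}, the full vertex set. Edge coverage: each edge of G has both endpoints in at least one bag. Running intersection: for every vertex, the bags containing it form a connected subtree. All three properties hold, so this is a valid tree decomposition of width max|bag| − 1 = 3, and hence tw(G) ≤ 3.

Yes; width 3.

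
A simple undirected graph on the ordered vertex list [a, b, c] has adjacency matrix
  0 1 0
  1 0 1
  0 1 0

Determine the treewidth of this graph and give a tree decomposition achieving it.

Treewidth 1.
One optimal decomposition is:
Bags: B1 = {a, b}  B2 = {b, c}
Tree: B1–B2

The largest bag has 2 vertices, giving width 1; this decomposition certifies tw(G) ≤ 1. Since G has at least one edge (e.g. b–a), it is not an edgeless graph, so tw(G) ≥ 1. Combining the bounds, tw(G) = 1.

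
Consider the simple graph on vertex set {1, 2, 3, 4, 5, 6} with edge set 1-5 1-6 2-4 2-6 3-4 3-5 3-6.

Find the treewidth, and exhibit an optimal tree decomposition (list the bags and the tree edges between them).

The largest bag has 3 vertices, giving width 2; this decomposition certifies tw(G) ≤ 2. For the lower bound, G contains the cycle 4–2–6–3–4, so G is not a forest; only forests have treewidth ≤ 1, hence tw(G) ≥ 2. Combining the bounds, tw(G) = 2.

Treewidth 2.
Bags: B1 = {2, 3, 4}  B2 = {2, 3, 6}  B3 = {3, 5, 6}  B4 = {1, 5, 6}
Tree: B1–B2, B2–B3, B3–B4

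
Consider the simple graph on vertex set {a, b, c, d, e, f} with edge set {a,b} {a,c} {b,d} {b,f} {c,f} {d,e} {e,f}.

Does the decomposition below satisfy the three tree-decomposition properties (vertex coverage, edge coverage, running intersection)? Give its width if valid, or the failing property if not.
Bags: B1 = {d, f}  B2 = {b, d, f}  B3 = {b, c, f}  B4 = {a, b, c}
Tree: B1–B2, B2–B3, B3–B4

No — vertex e appears in no bag.

A tree decomposition must satisfy three properties: every vertex lies in some bag; for every edge, both endpoints lie together in some bag; and for every vertex, the bags containing it form a connected subtree. Here vertex e appears in no bag, so the decomposition is invalid.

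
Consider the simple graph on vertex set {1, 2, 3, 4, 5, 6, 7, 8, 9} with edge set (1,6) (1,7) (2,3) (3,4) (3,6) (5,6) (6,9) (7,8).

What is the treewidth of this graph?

1

A width-1 tree decomposition is:
Bags: B1 = {1, 7}  B2 = {1, 6}  B3 = {7, 8}  B4 = {3, 6}  B5 = {6, 9}  B6 = {5, 6}  B7 = {3, 4}  B8 = {2, 3}
Tree: B1–B2, B1–B3, B2–B4, B4–B5, B5–B6, B4–B7, B4–B8
The largest bag has 2 vertices, giving width 1; this decomposition certifies tw(G) ≤ 1. Since G has at least one edge (e.g. 1–7), it is not an edgeless graph, so tw(G) ≥ 1. Therefore the treewidth is 1.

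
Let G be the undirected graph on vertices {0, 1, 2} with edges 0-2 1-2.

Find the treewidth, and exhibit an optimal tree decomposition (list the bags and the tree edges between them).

Treewidth 1.
Bags: B1 = {0, 2}  B2 = {1, 2}
Tree: B1–B2

The largest bag has 2 vertices, giving width 1; this decomposition certifies tw(G) ≤ 1. Any graph with an edge has treewidth ≥ 1, and G has the edge 2–0. Hence tw(G) = 1 exactly.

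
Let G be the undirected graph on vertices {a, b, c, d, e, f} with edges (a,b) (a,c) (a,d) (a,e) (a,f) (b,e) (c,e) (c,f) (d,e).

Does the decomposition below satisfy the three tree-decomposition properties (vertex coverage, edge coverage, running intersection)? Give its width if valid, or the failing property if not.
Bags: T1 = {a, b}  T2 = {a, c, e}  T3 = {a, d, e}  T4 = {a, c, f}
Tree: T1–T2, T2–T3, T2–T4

No — edge (e,b) lies in no bag.

A tree decomposition must satisfy three properties: every vertex lies in some bag; for every edge, both endpoints lie together in some bag; and for every vertex, the bags containing it form a connected subtree. Here edge (e,b) lies in no bag, so the decomposition is invalid.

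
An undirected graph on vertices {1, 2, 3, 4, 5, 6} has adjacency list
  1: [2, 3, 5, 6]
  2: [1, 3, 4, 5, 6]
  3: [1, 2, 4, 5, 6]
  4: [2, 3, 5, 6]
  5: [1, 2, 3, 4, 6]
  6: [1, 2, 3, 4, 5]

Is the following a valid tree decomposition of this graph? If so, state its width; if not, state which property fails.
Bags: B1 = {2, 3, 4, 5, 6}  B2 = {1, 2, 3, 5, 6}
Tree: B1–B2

Every vertex of G appears in some bag (union = {1, 2, 3, 4, 5, 6}); every edge is covered by a bag; and for each vertex v the set of bags containing v is connected in the bag tree. The decomposition is therefore valid. The largest bag has 5 vertices, so the width is 4.

Yes; width 4.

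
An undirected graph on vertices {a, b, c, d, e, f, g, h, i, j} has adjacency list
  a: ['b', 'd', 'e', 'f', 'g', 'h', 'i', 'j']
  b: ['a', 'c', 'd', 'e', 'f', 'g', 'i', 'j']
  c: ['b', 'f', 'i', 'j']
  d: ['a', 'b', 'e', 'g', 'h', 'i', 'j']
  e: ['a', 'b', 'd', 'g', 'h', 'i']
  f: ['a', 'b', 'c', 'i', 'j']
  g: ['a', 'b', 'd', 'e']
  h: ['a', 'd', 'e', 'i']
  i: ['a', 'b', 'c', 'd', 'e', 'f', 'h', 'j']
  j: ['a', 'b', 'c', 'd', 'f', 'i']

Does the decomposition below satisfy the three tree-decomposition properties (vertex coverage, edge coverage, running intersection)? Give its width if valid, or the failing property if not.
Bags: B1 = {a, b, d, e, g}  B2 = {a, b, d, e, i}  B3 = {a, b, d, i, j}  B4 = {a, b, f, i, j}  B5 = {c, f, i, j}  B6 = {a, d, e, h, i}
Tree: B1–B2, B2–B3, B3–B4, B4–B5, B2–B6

A tree decomposition must satisfy three properties: every vertex lies in some bag; for every edge, both endpoints lie together in some bag; and for every vertex, the bags containing it form a connected subtree. Here edge (b,c) lies in no bag, so the decomposition is invalid.

No — edge (b,c) lies in no bag.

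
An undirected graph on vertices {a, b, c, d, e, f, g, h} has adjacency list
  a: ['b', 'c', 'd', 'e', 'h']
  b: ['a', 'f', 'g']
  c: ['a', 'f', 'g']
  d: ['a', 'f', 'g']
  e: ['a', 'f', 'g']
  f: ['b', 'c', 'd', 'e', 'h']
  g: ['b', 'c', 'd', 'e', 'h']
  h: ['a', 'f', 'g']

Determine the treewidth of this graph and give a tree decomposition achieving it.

Treewidth 3.
Bags: B1 = {a, e, f, g}  B2 = {a, b, f, g}  B3 = {a, c, f, g}  B4 = {a, f, g, h}  B5 = {a, d, f, g}
Tree: B1–B2, B2–B3, B3–B4, B4–B5

Every bag has size at most 4, so the width is 4 − 1 = 3 and tw(G) ≤ 3. For the lower bound: the 4 vertex sets {a,e}, {b,f}, {g}, {c} are disjoint, each induces a connected subgraph, and every pair is joined by at least one edge of G. Contracting each set to a single vertex therefore yields K_{4} as a minor, and since treewidth is minor-monotone, tw(G) ≥ tw(K_{4}) = 3. Therefore the treewidth is 3.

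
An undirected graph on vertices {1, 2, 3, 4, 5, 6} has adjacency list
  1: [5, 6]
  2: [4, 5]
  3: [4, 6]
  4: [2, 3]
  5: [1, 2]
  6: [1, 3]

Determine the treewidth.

2

A width-2 tree decomposition is:
Bags: B1 = {2, 3, 4}  B2 = {2, 3, 5}  B3 = {1, 3, 5}  B4 = {1, 3, 6}
Tree: B1–B2, B2–B3, B3–B4
Each bag holds 3 vertices, so the decomposition has width 2, which upper-bounds the treewidth. The edges 3–4–2–5–1–6–3 form a cycle, so G is not a tree and its treewidth is at least 2. Therefore the treewidth is 2.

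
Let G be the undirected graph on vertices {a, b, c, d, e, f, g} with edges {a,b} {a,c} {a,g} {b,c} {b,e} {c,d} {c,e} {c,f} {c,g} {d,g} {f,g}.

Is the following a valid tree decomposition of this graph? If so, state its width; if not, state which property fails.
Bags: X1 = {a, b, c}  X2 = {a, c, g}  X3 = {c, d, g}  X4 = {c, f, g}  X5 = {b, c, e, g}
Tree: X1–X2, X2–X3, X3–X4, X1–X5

No — bags containing vertex g are not connected in the tree.

A tree decomposition must satisfy three properties: every vertex lies in some bag; for every edge, both endpoints lie together in some bag; and for every vertex, the bags containing it form a connected subtree. Here bags containing vertex g are not connected in the tree, so the decomposition is invalid.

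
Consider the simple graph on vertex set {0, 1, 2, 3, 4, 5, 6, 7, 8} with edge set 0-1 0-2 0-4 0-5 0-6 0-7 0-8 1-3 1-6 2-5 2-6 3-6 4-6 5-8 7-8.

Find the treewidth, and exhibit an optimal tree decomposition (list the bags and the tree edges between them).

Each bag holds 3 vertices, so the decomposition has width 2, which upper-bounds the treewidth. On the other hand G contains the 3-clique {0, 5, 8}. A clique must lie in a single bag of any decomposition, so no decomposition can have width below 2. The upper and lower bounds meet at 2, so that is the treewidth.

Treewidth 2.
One such decomposition:
Bags: B1 = {0, 2, 5}  B2 = {0, 5, 8}  B3 = {0, 2, 6}  B4 = {0, 4, 6}  B5 = {0, 1, 6}  B6 = {0, 7, 8}  B7 = {1, 3, 6}
Tree: B1–B2, B1–B3, B3–B4, B4–B5, B2–B6, B5–B7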